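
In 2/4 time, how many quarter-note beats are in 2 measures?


Time signature 2/4: the bottom number 4 means the quarter note gets one count
The top number 2 means 2 quarter-note beats per measure
Total = 2 × 2 measures
= 4 quarter-note beats


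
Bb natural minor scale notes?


Step by step:
Natural minor scale pattern: W-H-W-W-H-W-W (2-1-2-2-1-2-2 semitones)
Starting from Bb:
  Bb + 2 semitones → C
  C + 1 semitone → Db
  Db + 2 semitones → Eb
  Eb + 2 semitones → F
  F + 1 semitone → Gb
  Gb + 2 semitones → Ab
  Ab + 2 semitones → Bb
Scale = Bb C Db Eb F Gb Ab


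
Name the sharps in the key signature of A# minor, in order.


Sharp minor keys follow the circle of fifths: A(0), E(1), B(2), F#(3), C#(4), G#(5), D#(6), A#(7)
A# minor has 7 sharps
Order of sharps: F# C# G# D# A# E# B# → first 7: F#, C#, G#, D#, A#, E#, B#
= F#, C#, G#, D#, A#, E#, B#


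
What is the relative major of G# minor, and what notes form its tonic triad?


Solution.
The relative major shares the key signature and is a minor 3rd above the minor tonic
A minor 3rd above G# is B
→ relative major of G# minor is B major
Tonic triad of B major = root + major 3rd + perfect 5th = B D# F#
= B major; triad = B D# F#


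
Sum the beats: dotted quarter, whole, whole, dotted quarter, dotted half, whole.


Beat values:
  dotted quarter = 1.5 beats
  whole = 4 beats
  whole = 4 beats
  dotted quarter = 1.5 beats
  dotted half = 3 beats
  whole = 4 beats
Sum = 1.5 + 4 + 4 + 1.5 + 3 + 4
= 18 beats


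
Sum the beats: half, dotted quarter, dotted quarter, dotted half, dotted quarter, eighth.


Reasoning:
Beat values:
  half = 2 beats
  dotted quarter = 1.5 beats
  dotted quarter = 1.5 beats
  dotted half = 3 beats
  dotted quarter = 1.5 beats
  eighth = 0.5 beats
Sum = 2 + 1.5 + 1.5 + 3 + 1.5 + 0.5
= 10 beats


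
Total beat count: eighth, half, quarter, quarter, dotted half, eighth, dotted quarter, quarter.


Let's work it out.
Beat values:
  eighth = 0.5 beats
  half = 2 beats
  quarter = 1 beat
  quarter = 1 beat
  dotted half = 3 beats
  eighth = 0.5 beats
  dotted quarter = 1.5 beats
  quarter = 1 beat
Sum = 0.5 + 2 + 1 + 1 + 3 + 0.5 + 1.5 + 1
= 10.5 beats


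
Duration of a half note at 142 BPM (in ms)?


Working:
One quarter-note beat = 60000 / BPM = 60000 / 142 ms
Half note = 2 × quarter note
Duration = 2 × 60000 / 142 = 120000 / 142
= 845.1 ms


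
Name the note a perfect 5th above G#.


Reasoning:
A 5th spans 5 letter names, so from G we land on D
A perfect 5th = 7 semitones above G#
Spell D at that pitch: D#
= D#


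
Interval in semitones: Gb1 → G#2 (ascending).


Working:
Absolute semitone position = octave×12 + chromatic position
Gb1: 1×12 + 6 = 18
G#2: 2×12 + 8 = 32
Difference = 32 - 18 = 14
= 14 semitones


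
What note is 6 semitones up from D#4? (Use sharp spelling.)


Step by step:
D#4: chromatic position 3 in octave 4 → absolute = 4×12 + 3 = 51
Transpose up 6: 51 + 6 = 57
57 = 4×12 + 9 → A in octave 4
Result = A4


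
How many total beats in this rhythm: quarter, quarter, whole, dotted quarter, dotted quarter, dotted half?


Solution.
Beat values:
  quarter = 1 beat
  quarter = 1 beat
  whole = 4 beats
  dotted quarter = 1.5 beats
  dotted quarter = 1.5 beats
  dotted half = 3 beats
Sum = 1 + 1 + 4 + 1.5 + 1.5 + 3
= 12 beats


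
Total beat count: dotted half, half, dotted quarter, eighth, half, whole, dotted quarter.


Step by step:
Beat values:
  dotted half = 3 beats
  half = 2 beats
  dotted quarter = 1.5 beats
  eighth = 0.5 beats
  half = 2 beats
  whole = 4 beats
  dotted quarter = 1.5 beats
Sum = 3 + 2 + 1.5 + 0.5 + 2 + 4 + 1.5
= 14.5 beats


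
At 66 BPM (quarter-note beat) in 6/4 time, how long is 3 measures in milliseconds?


Quarter-note beat duration = 60000 / 66 ms
Beats per measure (6/4) = 6
One measure = 6 × 60000 / 66 = 360000 / 66 ms
3 measures = 3 × 360000 / 66 = 1080000 / 66
= 16363.6 ms


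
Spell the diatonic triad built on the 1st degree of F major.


Step by step:
F major scale: F G A Bb C D E
Diatonic triad on degree 1 stacks scale notes 1, 3, 5: F A C
F→A = 4 semitones; F→C = 7 semitones → major triad
= F A C (major)


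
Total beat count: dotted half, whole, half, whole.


Beat values:
  dotted half = 3 beats
  whole = 4 beats
  half = 2 beats
  whole = 4 beats
Sum = 3 + 4 + 2 + 4
= 13 beats


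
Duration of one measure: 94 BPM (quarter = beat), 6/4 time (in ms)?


Quarter-note beat duration = 60000 / 94 ms
Beats per measure (6/4) = 6
One measure = 6 × 60000 / 94 = 360000 / 94 ms
= 3829.8 ms


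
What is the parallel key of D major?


Solution.
Parallel keys share the same tonic but differ in mode
D major → parallel is D minor
= D minor


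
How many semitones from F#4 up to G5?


Absolute semitone position = octave×12 + chromatic position
F#4: 4×12 + 6 = 54
G5: 5×12 + 7 = 67
Difference = 67 - 54 = 13
= 13 semitones


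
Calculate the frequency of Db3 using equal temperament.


Solution.
f = 440 × 2^(n/12) where n = semitones from A4
Db3: -20 semitones from A4
f = 440 × 2^(-20/12)
f = 138.59 Hz


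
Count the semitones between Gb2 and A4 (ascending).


Absolute semitone position = octave×12 + chromatic position
Gb2: 2×12 + 6 = 30
A4: 4×12 + 9 = 57
Difference = 57 - 30 = 27
= 27 semitones


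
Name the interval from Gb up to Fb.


Step by step:
Letter names: G → F spans 7 letter names → a 7th
Semitones: Gb → Fb = 10 half-steps
A 7th of 10 semitones is a minor 7th
= minor 7th


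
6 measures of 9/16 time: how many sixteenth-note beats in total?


Solution.
Time signature 9/16: the bottom number 16 means the sixteenth note gets one count
The top number 9 means 9 sixteenth-note beats per measure
Total = 9 × 6 measures
= 54 sixteenth-note beats


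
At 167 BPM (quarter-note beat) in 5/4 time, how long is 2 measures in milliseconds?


Quarter-note beat duration = 60000 / 167 ms
Beats per measure (5/4) = 5
One measure = 5 × 60000 / 167 = 300000 / 167 ms
2 measures = 2 × 300000 / 167 = 600000 / 167
= 3592.8 ms


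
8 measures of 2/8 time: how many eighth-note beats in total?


Let's work it out.
Time signature 2/8: the bottom number 8 means the eighth note gets one count
The top number 2 means 2 eighth-note beats per measure
Total = 2 × 8 measures
= 16 eighth-note beats


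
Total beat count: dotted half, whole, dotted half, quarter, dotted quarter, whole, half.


Beat values:
  dotted half = 3 beats
  whole = 4 beats
  dotted half = 3 beats
  quarter = 1 beat
  dotted quarter = 1.5 beats
  whole = 4 beats
  half = 2 beats
Sum = 3 + 4 + 3 + 1 + 1.5 + 4 + 2
= 18.5 beats


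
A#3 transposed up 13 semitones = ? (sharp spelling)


Working:
A#3: chromatic position 10 in octave 3 → absolute = 3×12 + 10 = 46
Transpose up 13: 46 + 13 = 59
59 = 4×12 + 11 → B in octave 4
Result = B4


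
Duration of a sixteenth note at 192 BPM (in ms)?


Working:
One quarter-note beat = 60000 / BPM = 60000 / 192 ms
Sixteenth note = 1/4 × quarter note
Duration = 1/4 × 60000 / 192 = 15000 / 192
= 78.1 ms


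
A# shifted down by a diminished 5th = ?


Step by step:
diminished 5th: 5 letter names, 6 semitones
Letter: A - 4 → D
Pitch: A# - 6 semitones, spelled as a D → D##
= D##


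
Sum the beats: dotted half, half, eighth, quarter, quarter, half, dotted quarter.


Beat values:
  dotted half = 3 beats
  half = 2 beats
  eighth = 0.5 beats
  quarter = 1 beat
  quarter = 1 beat
  half = 2 beats
  dotted quarter = 1.5 beats
Sum = 3 + 2 + 0.5 + 1 + 1 + 2 + 1.5
= 11 beats


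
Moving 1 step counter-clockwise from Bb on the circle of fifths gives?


Working:
Each counter-clockwise step moves down a perfect 5th (= up a perfect 4th)
From Bb: Bb → Eb
= Eb


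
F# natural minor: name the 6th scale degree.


Step by step:
Natural minor scale pattern: W-H-W-W-H-W-W (2-1-2-2-1-2-2 semitones)
Starting from F#:
  F# + 2 semitones → G#
  G# + 1 semitone → A
  A + 2 semitones → B
  B + 2 semitones → C#
  C# + 1 semitone → D
  D + 2 semitones → E
  E + 2 semitones → F#
Scale: F# G# A B C# D E
Degree 6 = D


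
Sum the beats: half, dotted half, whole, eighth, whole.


Solution.
Beat values:
  half = 2 beats
  dotted half = 3 beats
  whole = 4 beats
  eighth = 0.5 beats
  whole = 4 beats
Sum = 2 + 3 + 4 + 0.5 + 4
= 13.5 beats


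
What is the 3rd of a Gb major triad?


Major triad = root + major 3rd (4 semitones) + perfect 5th (7 semitones)
A triad on Gb stacks thirds, so the chord tones use letter names G-B-D
Root: Gb
Major 3rd above Gb: Bb
Perfect 5th above Gb: Db
The 3rd = Bb


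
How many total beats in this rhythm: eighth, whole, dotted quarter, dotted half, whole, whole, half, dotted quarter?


Beat values:
  eighth = 0.5 beats
  whole = 4 beats
  dotted quarter = 1.5 beats
  dotted half = 3 beats
  whole = 4 beats
  whole = 4 beats
  half = 2 beats
  dotted quarter = 1.5 beats
Sum = 0.5 + 4 + 1.5 + 3 + 4 + 4 + 2 + 1.5
= 20.5 beats


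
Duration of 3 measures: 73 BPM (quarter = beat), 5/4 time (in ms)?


Quarter-note beat duration = 60000 / 73 ms
Beats per measure (5/4) = 5
One measure = 5 × 60000 / 73 = 300000 / 73 ms
3 measures = 3 × 300000 / 73 = 900000 / 73
= 12328.8 ms


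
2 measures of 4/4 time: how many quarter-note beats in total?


Step by step:
Time signature 4/4: the bottom number 4 means the quarter note gets one count
The top number 4 means 4 quarter-note beats per measure
Total = 4 × 2 measures
= 8 quarter-note beats


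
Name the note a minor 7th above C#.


Let's work it out.
A 7th spans 7 letter names, so from C we land on B
A minor 7th = 10 semitones above C#
Spell B at that pitch: B
= B


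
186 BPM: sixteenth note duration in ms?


One quarter-note beat = 60000 / BPM = 60000 / 186 ms
Sixteenth note = 1/4 × quarter note
Duration = 1/4 × 60000 / 186 = 15000 / 186
= 80.6 ms


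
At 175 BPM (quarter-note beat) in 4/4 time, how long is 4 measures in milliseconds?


Working:
Quarter-note beat duration = 60000 / 175 ms
Beats per measure (4/4) = 4
One measure = 4 × 60000 / 175 = 240000 / 175 ms
4 measures = 4 × 240000 / 175 = 960000 / 175
= 5485.7 ms


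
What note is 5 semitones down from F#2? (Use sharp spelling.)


Let's work it out.
F#2: chromatic position 6 in octave 2 → absolute = 2×12 + 6 = 30
Transpose down 5: 30 - 5 = 25
25 = 2×12 + 1 → C# in octave 2
Result = C#2


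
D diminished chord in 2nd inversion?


Working:
Root position: D F Ab
2nd inversion: move root and 3rd up an octave
Bass note: Ab
Notes (bottom to top) = Ab D F


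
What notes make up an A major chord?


Step by step:
Major triad = root + major 3rd (4 semitones) + perfect 5th (7 semitones)
A triad on A stacks thirds, so the chord tones use letter names A-C-E
Root: A
Major 3rd above A: C#
Perfect 5th above A: E
Chord = A C# E


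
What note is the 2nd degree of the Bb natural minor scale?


Step by step:
Natural minor scale pattern: W-H-W-W-H-W-W (2-1-2-2-1-2-2 semitones)
Starting from Bb:
  Bb + 2 semitones → C
  C + 1 semitone → Db
  Db + 2 semitones → Eb
  Eb + 2 semitones → F
  F + 1 semitone → Gb
  Gb + 2 semitones → Ab
  Ab + 2 semitones → Bb
Scale: Bb C Db Eb F Gb Ab
Degree 2 = C


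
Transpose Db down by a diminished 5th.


Solution.
diminished 5th: 5 letter names, 6 semitones
Letter: D - 4 → G
Pitch: Db - 6 semitones, spelled as a G → G
= G


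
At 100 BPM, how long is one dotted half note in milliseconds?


Working:
One quarter-note beat = 60000 / BPM = 60000 / 100 ms
Dotted half note = 3 × quarter note
Duration = 3 × 60000 / 100 = 180000 / 100
= 1800.0 ms


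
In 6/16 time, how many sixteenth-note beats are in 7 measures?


Step by step:
Time signature 6/16: the bottom number 16 means the sixteenth note gets one count
The top number 6 means 6 sixteenth-note beats per measure
Total = 6 × 7 measures
= 42 sixteenth-note beats


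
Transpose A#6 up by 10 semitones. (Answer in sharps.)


Step by step:
A#6: chromatic position 10 in octave 6 → absolute = 6×12 + 10 = 82
Transpose up 10: 82 + 10 = 92
92 = 7×12 + 8 → G# in octave 7
Result = G#7


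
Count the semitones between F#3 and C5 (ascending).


Working:
Absolute semitone position = octave×12 + chromatic position
F#3: 3×12 + 6 = 42
C5: 5×12 + 0 = 60
Difference = 60 - 42 = 18
= 18 semitones


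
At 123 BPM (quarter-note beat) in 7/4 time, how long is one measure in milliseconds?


Quarter-note beat duration = 60000 / 123 ms
Beats per measure (7/4) = 7
One measure = 7 × 60000 / 123 = 420000 / 123 ms
= 3414.6 ms


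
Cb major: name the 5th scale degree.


Step by step:
Major scale pattern: W-W-H-W-W-W-H (2-2-1-2-2-2-1 semitones)
Starting from Cb:
  Cb + 2 semitones → Db
  Db + 2 semitones → Eb
  Eb + 1 semitone → Fb
  Fb + 2 semitones → Gb
  Gb + 2 semitones → Ab
  Ab + 2 semitones → Bb
  Bb + 1 semitone → Cb
Scale: Cb Db Eb Fb Gb Ab Bb
Degree 5 = Gb


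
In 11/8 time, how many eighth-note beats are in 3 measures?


Working:
Time signature 11/8: the bottom number 8 means the eighth note gets one count
The top number 11 means 11 eighth-note beats per measure
Total = 11 × 3 measures
= 33 eighth-note beats


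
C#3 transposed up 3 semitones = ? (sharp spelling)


C#3: chromatic position 1 in octave 3 → absolute = 3×12 + 1 = 37
Transpose up 3: 37 + 3 = 40
40 = 3×12 + 4 → E in octave 3
Result = E3


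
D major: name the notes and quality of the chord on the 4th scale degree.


Solution.
D major scale: D E F# G A B C#
Diatonic triad on degree 4 stacks scale notes 4, 6, 1: G B D
G→B = 4 semitones; G→D = 7 semitones → major triad
= G B D (major)


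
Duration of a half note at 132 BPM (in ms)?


Solution.
One quarter-note beat = 60000 / BPM = 60000 / 132 ms
Half note = 2 × quarter note
Duration = 2 × 60000 / 132 = 120000 / 132
= 909.1 ms


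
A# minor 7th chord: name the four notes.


Solution.
Minor 7th chord = root + minor 3rd + perfect 5th + minor 7th
Seventh chords stack in thirds, so the letter names are A-C-E-G
Root: A#
Minor 3rd above A#: C#
Perfect 5th above A#: E#
Minor 7th above A#: G#
Chord = A# C# E# G#


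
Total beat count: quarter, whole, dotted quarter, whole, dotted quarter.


Reasoning:
Beat values:
  quarter = 1 beat
  whole = 4 beats
  dotted quarter = 1.5 beats
  whole = 4 beats
  dotted quarter = 1.5 beats
Sum = 1 + 4 + 1.5 + 4 + 1.5
= 12 beats


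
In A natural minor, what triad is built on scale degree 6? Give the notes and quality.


Reasoning:
A natural minor scale: A B C D E F G
Diatonic triad on degree 6 stacks scale notes 6, 1, 3: F A C
F→A = 4 semitones; F→C = 7 semitones → major triad
= F A C (major)


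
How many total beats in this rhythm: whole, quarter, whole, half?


Let's work it out.
Beat values:
  whole = 4 beats
  quarter = 1 beat
  whole = 4 beats
  half = 2 beats
Sum = 4 + 1 + 4 + 2
= 11 beats


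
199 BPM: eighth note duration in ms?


Working:
One quarter-note beat = 60000 / BPM = 60000 / 199 ms
Eighth note = 1/2 × quarter note
Duration = 1/2 × 60000 / 199 = 30000 / 199
= 150.8 ms


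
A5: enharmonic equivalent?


Solution.
Enharmonic notes sound the same pitch but are spelled with different letter names
A and G## name the same pitch class
= G##5


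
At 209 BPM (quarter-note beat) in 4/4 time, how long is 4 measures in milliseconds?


Quarter-note beat duration = 60000 / 209 ms
Beats per measure (4/4) = 4
One measure = 4 × 60000 / 209 = 240000 / 209 ms
4 measures = 4 × 240000 / 209 = 960000 / 209
= 4593.3 ms


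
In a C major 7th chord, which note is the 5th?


Reasoning:
Major 7th chord = root + major 3rd + perfect 5th + major 7th
Seventh chords stack in thirds, so the letter names are C-E-G-B
Root: C
Major 3rd above C: E
Perfect 5th above C: G
Major 7th above C: B
The 5th = G


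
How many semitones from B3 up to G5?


Step by step:
Absolute semitone position = octave×12 + chromatic position
B3: 3×12 + 11 = 47
G5: 5×12 + 7 = 67
Difference = 67 - 47 = 20
= 20 semitones


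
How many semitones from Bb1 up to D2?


Reasoning:
Absolute semitone position = octave×12 + chromatic position
Bb1: 1×12 + 10 = 22
D2: 2×12 + 2 = 26
Difference = 26 - 22 = 4
= 4 semitones


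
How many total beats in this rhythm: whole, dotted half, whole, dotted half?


Working:
Beat values:
  whole = 4 beats
  dotted half = 3 beats
  whole = 4 beats
  dotted half = 3 beats
Sum = 4 + 3 + 4 + 3
= 14 beats


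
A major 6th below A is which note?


Reasoning:
A 6th spans 6 letter names, so from A we land on C
A major 6th = 9 semitones below A
Spell C at that pitch: C
= C


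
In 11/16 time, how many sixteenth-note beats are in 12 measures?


Time signature 11/16: the bottom number 16 means the sixteenth note gets one count
The top number 11 means 11 sixteenth-note beats per measure
Total = 11 × 12 measures
= 132 sixteenth-note beats


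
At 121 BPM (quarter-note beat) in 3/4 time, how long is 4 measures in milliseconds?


Let's work it out.
Quarter-note beat duration = 60000 / 121 ms
Beats per measure (3/4) = 3
One measure = 3 × 60000 / 121 = 180000 / 121 ms
4 measures = 4 × 180000 / 121 = 720000 / 121
= 5950.4 ms


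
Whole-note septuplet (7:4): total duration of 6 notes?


Septuplet: 7 notes occupy the space of 4 whole notes
Space = 4 × 4 = 16 beats
Each septuplet note = 16 / 7 = 16/7 beats
6 notes = 6 × 16/7 = 96/7
= 96/7 beats


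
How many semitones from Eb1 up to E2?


Absolute semitone position = octave×12 + chromatic position
Eb1: 1×12 + 3 = 15
E2: 2×12 + 4 = 28
Difference = 28 - 15 = 13
= 13 semitones


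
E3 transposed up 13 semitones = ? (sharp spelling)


Reasoning:
E3: chromatic position 4 in octave 3 → absolute = 3×12 + 4 = 40
Transpose up 13: 40 + 13 = 53
53 = 4×12 + 5 → F in octave 4
Result = F4


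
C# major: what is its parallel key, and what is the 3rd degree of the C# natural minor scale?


Parallel keys share the same tonic but differ in mode
C# major → parallel is C# minor
C# natural minor scale: C# D# E F# G# A B
= C# minor; 3rd degree = E


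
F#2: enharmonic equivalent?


Reasoning:
Enharmonic notes sound the same pitch but are spelled with different letter names
F# and Gb name the same pitch class
= Gb2


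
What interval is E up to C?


Step by step:
Letter names: E → C spans 6 letter names → a 6th
Semitones: E → C = 8 half-steps
A 6th of 8 semitones is a minor 6th
= minor 6th


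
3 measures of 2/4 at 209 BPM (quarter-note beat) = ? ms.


Let's work it out.
Quarter-note beat duration = 60000 / 209 ms
Beats per measure (2/4) = 2
One measure = 2 × 60000 / 209 = 120000 / 209 ms
3 measures = 3 × 120000 / 209 = 360000 / 209
= 1722.5 ms


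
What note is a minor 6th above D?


Let's work it out.
A 6th spans 6 letter names, so from D we land on B
A minor 6th = 8 semitones above D
Spell B at that pitch: Bb
= Bb


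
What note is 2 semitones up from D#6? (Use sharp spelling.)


D#6: chromatic position 3 in octave 6 → absolute = 6×12 + 3 = 75
Transpose up 2: 75 + 2 = 77
77 = 6×12 + 5 → F in octave 6
Result = F6


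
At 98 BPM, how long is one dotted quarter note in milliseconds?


Reasoning:
One quarter-note beat = 60000 / BPM = 60000 / 98 ms
Dotted quarter note = 3/2 × quarter note
Duration = 3/2 × 60000 / 98 = 90000 / 98
= 918.4 ms


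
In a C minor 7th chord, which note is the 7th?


Solution.
Minor 7th chord = root + minor 3rd + perfect 5th + minor 7th
Seventh chords stack in thirds, so the letter names are C-E-G-B
Root: C
Minor 3rd above C: Eb
Perfect 5th above C: G
Minor 7th above C: Bb
The 7th = Bb


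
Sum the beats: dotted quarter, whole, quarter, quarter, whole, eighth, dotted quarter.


Working:
Beat values:
  dotted quarter = 1.5 beats
  whole = 4 beats
  quarter = 1 beat
  quarter = 1 beat
  whole = 4 beats
  eighth = 0.5 beats
  dotted quarter = 1.5 beats
Sum = 1.5 + 4 + 1 + 1 + 4 + 0.5 + 1.5
= 13.5 beats


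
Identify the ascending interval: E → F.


Letter names: E → F spans 2 letter names → a 2nd
Semitones: E → F = 1 half-step
A 2nd of 1 semitone is a minor 2nd
= minor 2nd


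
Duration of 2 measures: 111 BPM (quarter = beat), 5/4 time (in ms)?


Reasoning:
Quarter-note beat duration = 60000 / 111 ms
Beats per measure (5/4) = 5
One measure = 5 × 60000 / 111 = 300000 / 111 ms
2 measures = 2 × 300000 / 111 = 600000 / 111
= 5405.4 ms


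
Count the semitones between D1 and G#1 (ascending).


Working:
Absolute semitone position = octave×12 + chromatic position
D1: 1×12 + 2 = 14
G#1: 1×12 + 8 = 20
Difference = 20 - 14 = 6
= 6 semitones


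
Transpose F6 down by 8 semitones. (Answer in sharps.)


Step by step:
F6: chromatic position 5 in octave 6 → absolute = 6×12 + 5 = 77
Transpose down 8: 77 - 8 = 69
69 = 5×12 + 9 → A in octave 5
Result = A5


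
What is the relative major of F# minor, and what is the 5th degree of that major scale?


Solution.
The relative major shares the key signature and is a minor 3rd above the minor tonic
A minor 3rd above F# is A
→ relative major of F# minor is A major
A major scale: A B C# D E F# G#
= A major; 5th degree = E


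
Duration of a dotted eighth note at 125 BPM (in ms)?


Solution.
One quarter-note beat = 60000 / BPM = 60000 / 125 ms
Dotted eighth note = 3/4 × quarter note
Duration = 3/4 × 60000 / 125 = 45000 / 125
= 360.0 ms


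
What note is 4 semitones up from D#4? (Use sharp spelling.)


Working:
D#4: chromatic position 3 in octave 4 → absolute = 4×12 + 3 = 51
Transpose up 4: 51 + 4 = 55
55 = 4×12 + 7 → G in octave 4
Result = G4


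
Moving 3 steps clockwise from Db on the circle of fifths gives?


Working:
Each clockwise step on the circle of fifths moves up a perfect 5th
From Db: Db → Ab → Eb → Bb
= Bb


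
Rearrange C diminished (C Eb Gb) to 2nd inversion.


Root position: C Eb Gb
2nd inversion: move root and 3rd up an octave
Bass note: Gb
Notes (bottom to top) = Gb C Eb


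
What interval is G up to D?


Letter names: G → D spans 5 letter names → a 5th
Semitones: G → D = 7 half-steps
A 5th of 7 semitones is a perfect 5th
= perfect 5th


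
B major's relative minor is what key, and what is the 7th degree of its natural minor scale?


Reasoning:
The relative minor shares the major's key signature and starts on its 6th degree
6th degree = a major 6th above the tonic; a major 6th above B is G#
→ relative minor of B major is G# minor
G# natural minor scale: G# A# B C# D# E F#
= G# minor; 7th degree = F#


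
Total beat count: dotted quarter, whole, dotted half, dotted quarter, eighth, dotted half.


Working:
Beat values:
  dotted quarter = 1.5 beats
  whole = 4 beats
  dotted half = 3 beats
  dotted quarter = 1.5 beats
  eighth = 0.5 beats
  dotted half = 3 beats
Sum = 1.5 + 4 + 3 + 1.5 + 0.5 + 3
= 13.5 beats


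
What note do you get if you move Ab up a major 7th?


major 7th: 7 letter names, 11 semitones
Letter: A + 6 → G
Pitch: Ab + 11 semitones, spelled as a G → G
= G


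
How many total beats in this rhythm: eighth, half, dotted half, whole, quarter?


Working:
Beat values:
  eighth = 0.5 beats
  half = 2 beats
  dotted half = 3 beats
  whole = 4 beats
  quarter = 1 beat
Sum = 0.5 + 2 + 3 + 4 + 1
= 10.5 beats


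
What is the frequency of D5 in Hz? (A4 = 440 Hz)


f = 440 × 2^(n/12) where n = semitones from A4
D5: 5 semitones from A4
f = 440 × 2^(5/12)
f = 587.33 Hz


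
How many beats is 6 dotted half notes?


Step by step:
Base half note = 2 beats
Dot 1 adds half the previous value: +1
One dotted half = 2 + 1 = 3
6 of them = 6 × 3 = 18
= 18 beats


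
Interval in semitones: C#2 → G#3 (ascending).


Solution.
Absolute semitone position = octave×12 + chromatic position
C#2: 2×12 + 1 = 25
G#3: 3×12 + 8 = 44
Difference = 44 - 25 = 19
= 19 semitones


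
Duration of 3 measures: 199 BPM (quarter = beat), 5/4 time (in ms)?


Working:
Quarter-note beat duration = 60000 / 199 ms
Beats per measure (5/4) = 5
One measure = 5 × 60000 / 199 = 300000 / 199 ms
3 measures = 3 × 300000 / 199 = 900000 / 199
= 4522.6 ms


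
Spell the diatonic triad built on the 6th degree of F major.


Solution.
F major scale: F G A Bb C D E
Diatonic triad on degree 6 stacks scale notes 6, 1, 3: D F A
D→F = 3 semitones; D→A = 7 semitones → minor triad
= D F A (minor)


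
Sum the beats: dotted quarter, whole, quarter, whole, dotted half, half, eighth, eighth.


Working:
Beat values:
  dotted quarter = 1.5 beats
  whole = 4 beats
  quarter = 1 beat
  whole = 4 beats
  dotted half = 3 beats
  half = 2 beats
  eighth = 0.5 beats
  eighth = 0.5 beats
Sum = 1.5 + 4 + 1 + 4 + 3 + 2 + 0.5 + 0.5
= 16.5 beats


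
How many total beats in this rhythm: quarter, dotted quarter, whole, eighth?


Beat values:
  quarter = 1 beat
  dotted quarter = 1.5 beats
  whole = 4 beats
  eighth = 0.5 beats
Sum = 1 + 1.5 + 4 + 0.5
= 7 beats


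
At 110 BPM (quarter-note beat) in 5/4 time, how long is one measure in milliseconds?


Reasoning:
Quarter-note beat duration = 60000 / 110 ms
Beats per measure (5/4) = 5
One measure = 5 × 60000 / 110 = 300000 / 110 ms
= 2727.3 ms


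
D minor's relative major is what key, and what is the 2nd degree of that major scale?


Working:
The relative major shares the key signature and is a minor 3rd above the minor tonic
A minor 3rd above D is F
→ relative major of D minor is F major
F major scale: F G A Bb C D E
= F major; 2nd degree = G


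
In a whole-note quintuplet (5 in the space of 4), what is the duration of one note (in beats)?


Working:
Quintuplet: 5 notes occupy the space of 4 whole notes
Space = 4 × 4 = 16 beats
Each quintuplet note = 16 / 5 = 16/5 beats
= 16/5 beats


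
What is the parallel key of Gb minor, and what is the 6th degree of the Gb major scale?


Reasoning:
Parallel keys share the same tonic but differ in mode
Gb minor → parallel is Gb major
Gb major scale: Gb Ab Bb Cb Db Eb F
= Gb major; 6th degree = Eb


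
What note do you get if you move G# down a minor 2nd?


Reasoning:
minor 2nd: 2 letter names, 1 semitones
Letter: G - 1 → F
Pitch: G# - 1 semitones, spelled as an F → F##
= F##


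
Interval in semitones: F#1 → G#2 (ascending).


Step by step:
Absolute semitone position = octave×12 + chromatic position
F#1: 1×12 + 6 = 18
G#2: 2×12 + 8 = 32
Difference = 32 - 18 = 14
= 14 semitones


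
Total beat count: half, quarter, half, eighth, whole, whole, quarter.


Beat values:
  half = 2 beats
  quarter = 1 beat
  half = 2 beats
  eighth = 0.5 beats
  whole = 4 beats
  whole = 4 beats
  quarter = 1 beat
Sum = 2 + 1 + 2 + 0.5 + 4 + 4 + 1
= 14.5 beats


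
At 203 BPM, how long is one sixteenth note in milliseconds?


Solution.
One quarter-note beat = 60000 / BPM = 60000 / 203 ms
Sixteenth note = 1/4 × quarter note
Duration = 1/4 × 60000 / 203 = 15000 / 203
= 73.9 ms


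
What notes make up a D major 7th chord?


Major 7th chord = root + major 3rd + perfect 5th + major 7th
Seventh chords stack in thirds, so the letter names are D-F-A-C
Root: D
Major 3rd above D: F#
Perfect 5th above D: A
Major 7th above D: C#
Chord = D F# A C#


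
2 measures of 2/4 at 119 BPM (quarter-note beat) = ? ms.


Quarter-note beat duration = 60000 / 119 ms
Beats per measure (2/4) = 2
One measure = 2 × 60000 / 119 = 120000 / 119 ms
2 measures = 2 × 120000 / 119 = 240000 / 119
= 2016.8 ms


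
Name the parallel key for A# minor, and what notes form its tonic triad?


Working:
Parallel keys share the same tonic but differ in mode
A# minor → parallel is A# major
Tonic triad of A# major = A# C## E#
= A# major; triad = A# C## E#


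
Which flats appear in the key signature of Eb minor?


Flat minor keys: A(0), D(1), G(2), C(3), F(4), Bb(5), Eb(6), Ab(7)
Eb minor has 6 flats
Order of flats: Bb Eb Ab Db Gb Cb Fb → first 6: Bb, Eb, Ab, Db, Gb, Cb
= Bb, Eb, Ab, Db, Gb, Cb


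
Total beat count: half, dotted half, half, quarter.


Beat values:
  half = 2 beats
  dotted half = 3 beats
  half = 2 beats
  quarter = 1 beat
Sum = 2 + 3 + 2 + 1
= 8 beats


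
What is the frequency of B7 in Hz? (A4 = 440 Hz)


Working:
f = 440 × 2^(n/12) where n = semitones from A4
B7: 38 semitones from A4
f = 440 × 2^(38/12)
f = 3951.07 Hz


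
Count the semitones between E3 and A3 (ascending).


Reasoning:
Absolute semitone position = octave×12 + chromatic position
E3: 3×12 + 4 = 40
A3: 3×12 + 9 = 45
Difference = 45 - 40 = 5
= 5 semitones


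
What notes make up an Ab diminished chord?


Let's work it out.
Diminished triad = root + minor 3rd (3 semitones) + diminished 5th (6 semitones)
A triad on Ab stacks thirds, so the chord tones use letter names A-C-E
Root: Ab
Minor 3rd above Ab: Cb
Diminished 5th above Ab: Ebb
Chord = Ab Cb Ebb


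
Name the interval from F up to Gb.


Working:
Letter names: F → G spans 2 letter names → a 2nd
Semitones: F → Gb = 1 half-step
A 2nd of 1 semitone is a minor 2nd
= minor 2nd


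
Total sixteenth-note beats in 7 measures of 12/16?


Reasoning:
Time signature 12/16: the bottom number 16 means the sixteenth note gets one count
The top number 12 means 12 sixteenth-note beats per measure
Total = 12 × 7 measures
= 84 sixteenth-note beats


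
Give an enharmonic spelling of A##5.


Working:
Enharmonic notes sound the same pitch but are spelled with different letter names
A## and B name the same pitch class
= B5


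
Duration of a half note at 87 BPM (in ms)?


Step by step:
One quarter-note beat = 60000 / BPM = 60000 / 87 ms
Half note = 2 × quarter note
Duration = 2 × 60000 / 87 = 120000 / 87
= 1379.3 ms


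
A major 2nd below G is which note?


Let's work it out.
A 2nd spans 2 letter names, so from G we land on F
A major 2nd = 2 semitones below G
Spell F at that pitch: F
= F


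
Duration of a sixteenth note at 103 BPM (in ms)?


Step by step:
One quarter-note beat = 60000 / BPM = 60000 / 103 ms
Sixteenth note = 1/4 × quarter note
Duration = 1/4 × 60000 / 103 = 15000 / 103
= 145.6 ms


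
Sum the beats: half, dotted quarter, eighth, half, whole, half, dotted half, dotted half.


Step by step:
Beat values:
  half = 2 beats
  dotted quarter = 1.5 beats
  eighth = 0.5 beats
  half = 2 beats
  whole = 4 beats
  half = 2 beats
  dotted half = 3 beats
  dotted half = 3 beats
Sum = 2 + 1.5 + 0.5 + 2 + 4 + 2 + 3 + 3
= 18 beats


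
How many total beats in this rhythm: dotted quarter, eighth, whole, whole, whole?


Step by step:
Beat values:
  dotted quarter = 1.5 beats
  eighth = 0.5 beats
  whole = 4 beats
  whole = 4 beats
  whole = 4 beats
Sum = 1.5 + 0.5 + 4 + 4 + 4
= 14 beats


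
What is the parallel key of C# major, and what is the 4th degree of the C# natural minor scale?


Working:
Parallel keys share the same tonic but differ in mode
C# major → parallel is C# minor
C# natural minor scale: C# D# E F# G# A B
= C# minor; 4th degree = F#


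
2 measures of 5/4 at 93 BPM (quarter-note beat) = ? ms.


Reasoning:
Quarter-note beat duration = 60000 / 93 ms
Beats per measure (5/4) = 5
One measure = 5 × 60000 / 93 = 300000 / 93 ms
2 measures = 2 × 300000 / 93 = 600000 / 93
= 6451.6 ms


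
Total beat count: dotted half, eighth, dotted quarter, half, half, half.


Let's work it out.
Beat values:
  dotted half = 3 beats
  eighth = 0.5 beats
  dotted quarter = 1.5 beats
  half = 2 beats
  half = 2 beats
  half = 2 beats
Sum = 3 + 0.5 + 1.5 + 2 + 2 + 2
= 11 beats


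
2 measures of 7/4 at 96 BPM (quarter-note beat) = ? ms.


Working:
Quarter-note beat duration = 60000 / 96 ms
Beats per measure (7/4) = 7
One measure = 7 × 60000 / 96 = 420000 / 96 ms
2 measures = 2 × 420000 / 96 = 840000 / 96
= 8750.0 ms


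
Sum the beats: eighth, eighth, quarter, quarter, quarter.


Reasoning:
Beat values:
  eighth = 0.5 beats
  eighth = 0.5 beats
  quarter = 1 beat
  quarter = 1 beat
  quarter = 1 beat
Sum = 0.5 + 0.5 + 1 + 1 + 1
= 4 beats


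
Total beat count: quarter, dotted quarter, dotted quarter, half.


Reasoning:
Beat values:
  quarter = 1 beat
  dotted quarter = 1.5 beats
  dotted quarter = 1.5 beats
  half = 2 beats
Sum = 1 + 1.5 + 1.5 + 2
= 6 beats


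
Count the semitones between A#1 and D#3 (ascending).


Working:
Absolute semitone position = octave×12 + chromatic position
A#1: 1×12 + 10 = 22
D#3: 3×12 + 3 = 39
Difference = 39 - 22 = 17
= 17 semitones


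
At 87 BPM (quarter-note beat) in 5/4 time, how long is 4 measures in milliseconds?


Reasoning:
Quarter-note beat duration = 60000 / 87 ms
Beats per measure (5/4) = 5
One measure = 5 × 60000 / 87 = 300000 / 87 ms
4 measures = 4 × 300000 / 87 = 1200000 / 87
= 13793.1 ms


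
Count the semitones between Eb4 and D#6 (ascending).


Absolute semitone position = octave×12 + chromatic position
Eb4: 4×12 + 3 = 51
D#6: 6×12 + 3 = 75
Difference = 75 - 51 = 24
= 24 semitones


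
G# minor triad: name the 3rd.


Step by step:
Minor triad = root + minor 3rd (3 semitones) + perfect 5th (7 semitones)
A triad on G# stacks thirds, so the chord tones use letter names G-B-D
Root: G#
Minor 3rd above G#: B
Perfect 5th above G#: D#
The 3rd = B


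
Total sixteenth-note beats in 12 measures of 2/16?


Time signature 2/16: the bottom number 16 means the sixteenth note gets one count
The top number 2 means 2 sixteenth-note beats per measure
Total = 2 × 12 measures
= 24 sixteenth-note beats


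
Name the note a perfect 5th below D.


Working:
A 5th spans 5 letter names, so from D we land on G
A perfect 5th = 7 semitones below D
Spell G at that pitch: G
= G


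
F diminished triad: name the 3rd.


Diminished triad = root + minor 3rd (3 semitones) + diminished 5th (6 semitones)
A triad on F stacks thirds, so the chord tones use letter names F-A-C
Root: F
Minor 3rd above F: Ab
Diminished 5th above F: Cb
The 3rd = Ab


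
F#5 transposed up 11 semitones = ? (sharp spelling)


Working:
F#5: chromatic position 6 in octave 5 → absolute = 5×12 + 6 = 66
Transpose up 11: 66 + 11 = 77
77 = 6×12 + 5 → F in octave 6
Result = F6


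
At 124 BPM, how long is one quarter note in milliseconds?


One quarter-note beat = 60000 / BPM = 60000 / 124 ms
Duration = 60000 / 124
= 483.9 ms


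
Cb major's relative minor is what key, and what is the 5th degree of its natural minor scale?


Working:
The relative minor shares the major's key signature and starts on its 6th degree
6th degree = a major 6th above the tonic; a major 6th above Cb is Ab
→ relative minor of Cb major is Ab minor
Ab natural minor scale: Ab Bb Cb Db Eb Fb Gb
= Ab minor; 5th degree = Eb


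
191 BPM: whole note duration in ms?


One quarter-note beat = 60000 / BPM = 60000 / 191 ms
Whole note = 4 × quarter note
Duration = 4 × 60000 / 191 = 240000 / 191
= 1256.5 ms


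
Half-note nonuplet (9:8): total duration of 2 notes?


Nonuplet: 9 notes occupy the space of 8 half notes
Space = 8 × 2 = 16 beats
Each nonuplet note = 16 / 9 = 16/9 beats
2 notes = 2 × 16/9 = 32/9
= 32/9 beats


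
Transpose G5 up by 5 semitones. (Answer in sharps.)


G5: chromatic position 7 in octave 5 → absolute = 5×12 + 7 = 67
Transpose up 5: 67 + 5 = 72
72 = 6×12 + 0 → C in octave 6
Result = C6


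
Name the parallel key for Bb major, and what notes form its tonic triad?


Step by step:
Parallel keys share the same tonic but differ in mode
Bb major → parallel is Bb minor
Tonic triad of Bb minor = Bb Db F
= Bb minor; triad = Bb Db F


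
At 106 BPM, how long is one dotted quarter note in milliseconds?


One quarter-note beat = 60000 / BPM = 60000 / 106 ms
Dotted quarter note = 3/2 × quarter note
Duration = 3/2 × 60000 / 106 = 90000 / 106
= 849.1 ms


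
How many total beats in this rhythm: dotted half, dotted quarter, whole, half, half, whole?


Solution.
Beat values:
  dotted half = 3 beats
  dotted quarter = 1.5 beats
  whole = 4 beats
  half = 2 beats
  half = 2 beats
  whole = 4 beats
Sum = 3 + 1.5 + 4 + 2 + 2 + 4
= 16.5 beats


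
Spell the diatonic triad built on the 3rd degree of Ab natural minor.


Reasoning:
Ab natural minor scale: Ab Bb Cb Db Eb Fb Gb
Diatonic triad on degree 3 stacks scale notes 3, 5, 7: Cb Eb Gb
Cb→Eb = 4 semitones; Cb→Gb = 7 semitones → major triad
= Cb Eb Gb (major)


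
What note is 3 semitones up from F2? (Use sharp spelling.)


Let's work it out.
F2: chromatic position 5 in octave 2 → absolute = 2×12 + 5 = 29
Transpose up 3: 29 + 3 = 32
32 = 2×12 + 8 → G# in octave 2
Result = G#2


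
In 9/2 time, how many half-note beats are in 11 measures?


Time signature 9/2: the bottom number 2 means the half note gets one count
The top number 9 means 9 half-note beats per measure
Total = 9 × 11 measures
= 99 half-note beats


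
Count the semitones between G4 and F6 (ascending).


Let's work it out.
Absolute semitone position = octave×12 + chromatic position
G4: 4×12 + 7 = 55
F6: 6×12 + 5 = 77
Difference = 77 - 55 = 22
= 22 semitones


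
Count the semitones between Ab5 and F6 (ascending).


Step by step:
Absolute semitone position = octave×12 + chromatic position
Ab5: 5×12 + 8 = 68
F6: 6×12 + 5 = 77
Difference = 77 - 68 = 9
= 9 semitones


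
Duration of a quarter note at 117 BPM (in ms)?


One quarter-note beat = 60000 / BPM = 60000 / 117 ms
Duration = 60000 / 117
= 512.8 ms


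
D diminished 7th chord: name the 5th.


Reasoning:
Diminished 7th chord = root + minor 3rd + diminished 5th + diminished 7th
Seventh chords stack in thirds, so the letter names are D-F-A-C
Root: D
Minor 3rd above D: F
Diminished 5th above D: Ab
Diminished 7th above D: Cb
The 5th = Ab


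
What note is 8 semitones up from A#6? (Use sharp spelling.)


A#6: chromatic position 10 in octave 6 → absolute = 6×12 + 10 = 82
Transpose up 8: 82 + 8 = 90
90 = 7×12 + 6 → F# in octave 7
Result = F#7


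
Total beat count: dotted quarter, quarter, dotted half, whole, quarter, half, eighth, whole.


Solution.
Beat values:
  dotted quarter = 1.5 beats
  quarter = 1 beat
  dotted half = 3 beats
  whole = 4 beats
  quarter = 1 beat
  half = 2 beats
  eighth = 0.5 beats
  whole = 4 beats
Sum = 1.5 + 1 + 3 + 4 + 1 + 2 + 0.5 + 4
= 17 beats


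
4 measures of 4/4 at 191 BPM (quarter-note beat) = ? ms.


Reasoning:
Quarter-note beat duration = 60000 / 191 ms
Beats per measure (4/4) = 4
One measure = 4 × 60000 / 191 = 240000 / 191 ms
4 measures = 4 × 240000 / 191 = 960000 / 191
= 5026.2 ms


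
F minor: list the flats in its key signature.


Flat minor keys: A(0), D(1), G(2), C(3), F(4), Bb(5), Eb(6), Ab(7)
F minor has 4 flats
Order of flats: Bb Eb Ab Db Gb Cb Fb → first 4: Bb, Eb, Ab, Db
= Bb, Eb, Ab, Db


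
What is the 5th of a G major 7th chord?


Reasoning:
Major 7th chord = root + major 3rd + perfect 5th + major 7th
Seventh chords stack in thirds, so the letter names are G-B-D-F
Root: G
Major 3rd above G: B
Perfect 5th above G: D
Major 7th above G: F#
The 5th = D


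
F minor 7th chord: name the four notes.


Minor 7th chord = root + minor 3rd + perfect 5th + minor 7th
Seventh chords stack in thirds, so the letter names are F-A-C-E
Root: F
Minor 3rd above F: Ab
Perfect 5th above F: C
Minor 7th above F: Eb
Chord = F Ab C Eb


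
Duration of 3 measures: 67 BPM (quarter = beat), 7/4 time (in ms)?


Quarter-note beat duration = 60000 / 67 ms
Beats per measure (7/4) = 7
One measure = 7 × 60000 / 67 = 420000 / 67 ms
3 measures = 3 × 420000 / 67 = 1260000 / 67
= 18806.0 ms


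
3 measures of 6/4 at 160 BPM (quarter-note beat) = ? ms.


Reasoning:
Quarter-note beat duration = 60000 / 160 ms
Beats per measure (6/4) = 6
One measure = 6 × 60000 / 160 = 360000 / 160 ms
3 measures = 3 × 360000 / 160 = 1080000 / 160
= 6750.0 ms
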